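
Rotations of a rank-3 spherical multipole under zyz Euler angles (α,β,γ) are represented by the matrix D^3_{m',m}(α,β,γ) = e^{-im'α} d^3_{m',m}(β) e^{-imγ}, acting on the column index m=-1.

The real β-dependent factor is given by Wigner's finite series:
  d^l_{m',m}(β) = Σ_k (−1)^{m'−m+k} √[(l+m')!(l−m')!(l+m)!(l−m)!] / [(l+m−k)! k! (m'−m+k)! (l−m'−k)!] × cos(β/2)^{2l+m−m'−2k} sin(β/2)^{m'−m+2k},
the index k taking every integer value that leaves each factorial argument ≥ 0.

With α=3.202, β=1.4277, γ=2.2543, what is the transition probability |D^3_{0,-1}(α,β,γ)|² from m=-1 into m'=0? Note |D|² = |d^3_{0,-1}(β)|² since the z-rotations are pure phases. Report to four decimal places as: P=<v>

P=0.1482

D^3_{0,-1}(3.202,1.4277,2.2543) = e^{-i·0·3.202}·d^3_{0,-1}(1.4277)·e^{-i·-1·2.2543}. Compute d first:
With c≡cos(β/2)=0.755847 and s≡sin(β/2)=0.654749, N=[6·6·2·24]^{1/2}=41.569219
k: max(0,(-1)−(0))=0 … min(3+(-1),3−(0))=2
  k=0: (−1)^1·41.5692/(12)·0.7558^5·0.6547^1 = -0.559543
  k=1: (−1)^2·41.5692/(4)·0.7558^3·0.6547^3 = +1.259612
  k=2: (−1)^3·41.5692/(12)·0.7558^1·0.6547^5 = -0.315063
d^3_{0,-1}(1.4277) = -0.559543 +1.259612 -0.315063 = +0.385006
|D^3_{0,-1}|² = |d^3_{0,-1}(β)|² = (+0.385006)² = 0.148229 (the z-rotation phases have unit modulus)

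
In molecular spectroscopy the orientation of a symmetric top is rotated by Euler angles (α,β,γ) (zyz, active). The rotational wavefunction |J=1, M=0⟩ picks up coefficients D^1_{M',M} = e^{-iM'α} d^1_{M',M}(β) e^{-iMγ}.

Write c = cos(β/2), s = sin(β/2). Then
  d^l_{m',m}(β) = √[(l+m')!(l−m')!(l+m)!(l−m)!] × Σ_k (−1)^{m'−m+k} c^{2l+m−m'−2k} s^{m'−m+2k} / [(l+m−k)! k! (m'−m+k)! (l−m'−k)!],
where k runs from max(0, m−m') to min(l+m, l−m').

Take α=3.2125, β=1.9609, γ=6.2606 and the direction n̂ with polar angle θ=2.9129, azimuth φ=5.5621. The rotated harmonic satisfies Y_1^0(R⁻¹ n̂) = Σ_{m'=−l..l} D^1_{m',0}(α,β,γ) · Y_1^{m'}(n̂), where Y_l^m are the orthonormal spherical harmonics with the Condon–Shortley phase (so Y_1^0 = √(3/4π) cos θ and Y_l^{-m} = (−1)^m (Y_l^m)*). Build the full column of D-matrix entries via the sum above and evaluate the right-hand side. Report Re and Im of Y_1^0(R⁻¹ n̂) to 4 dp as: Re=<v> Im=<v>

Re=0.1090 Im=0.0000

Need the full column D^1_{m',0} for m'=−1..1 at α=3.2125, β=1.9609, γ=6.2606.
cos(β/2)=0.556649, sin(β/2)=0.830748
d^1_{-1,0}: single k=1 term ⇒ +0.653982;  D = -0.652338-0.046333i
d^1_{0,0}: k∈[0..1] ⇒ +0.309858 -0.690142 = -0.380284;  D = -0.380284+0.000000i
d^1_{1,0}: single k=0 term ⇒ -0.653982;  D = +0.652338-0.046333i
Y_1^{m'}(θ=2.9129,φ=5.5621) and Σ D·Y over m':
  (-0.6523-0.0463i)·(+0.0588+0.0517i)  (-0.3803+0.0000i)·(-0.4759+0.0000i)  (+0.6523-0.0463i)·(-0.0588+0.0517i)
Y_1^0(R⁻¹ n̂) = +0.109009+0.000000i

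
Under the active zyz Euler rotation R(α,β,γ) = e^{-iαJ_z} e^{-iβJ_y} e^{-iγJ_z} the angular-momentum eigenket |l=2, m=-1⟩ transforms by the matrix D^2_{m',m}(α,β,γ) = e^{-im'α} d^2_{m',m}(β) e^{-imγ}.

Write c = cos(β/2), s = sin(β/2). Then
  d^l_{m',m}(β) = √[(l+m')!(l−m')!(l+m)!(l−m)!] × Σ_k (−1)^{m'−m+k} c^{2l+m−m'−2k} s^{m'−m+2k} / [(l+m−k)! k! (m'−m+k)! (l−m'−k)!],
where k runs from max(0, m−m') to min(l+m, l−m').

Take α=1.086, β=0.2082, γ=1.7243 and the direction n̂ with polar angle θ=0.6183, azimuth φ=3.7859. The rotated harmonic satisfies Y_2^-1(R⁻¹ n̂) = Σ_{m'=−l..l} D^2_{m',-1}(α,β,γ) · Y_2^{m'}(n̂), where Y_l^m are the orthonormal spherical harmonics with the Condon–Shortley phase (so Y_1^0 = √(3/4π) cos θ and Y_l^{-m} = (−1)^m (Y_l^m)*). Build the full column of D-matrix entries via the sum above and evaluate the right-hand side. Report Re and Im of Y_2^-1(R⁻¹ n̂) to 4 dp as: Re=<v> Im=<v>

Re=0.1858 Im=-0.3381

Need the full column D^2_{m',-1} for m'=−2..2 at α=1.086, β=0.2082, γ=1.7243.
cos(β/2)=0.994586, sin(β/2)=0.103912
d^2_{-2,-1}: single k=1 term ⇒ +0.204467;  D = -0.148949-0.140075i
d^2_{-1,-1}: k∈[0..1] ⇒ +0.978521 -0.032043 = +0.946478;  D = -0.895011+0.307857i
d^2_{0,-1}: k∈[0..1] ⇒ -0.250420 +0.002733 = -0.247687;  D = +0.037872-0.244774i
d^2_{1,-1}: k∈[0..1] ⇒ +0.032043 -0.000117 = +0.031927;  D = +0.025641+0.019023i
d^2_{2,-1}: single k=0 term ⇒ -0.002232;  D = -0.002012+0.000966i
Y_2^{m'}(θ=0.6183,φ=3.7859) and Σ D·Y over m':
  (-0.1489-0.1401i)·(+0.0361-0.1247i)  (-0.8950+0.3079i)·(-0.2917+0.2192i)  (+0.0379-0.2448i)·(+0.3129+0.0000i)  (+0.0256+0.0190i)·(+0.2917+0.2192i)  (-0.0020+0.0010i)·(+0.0361+0.1247i)
Y_2^-1(R⁻¹ n̂) = +0.185764-0.338107i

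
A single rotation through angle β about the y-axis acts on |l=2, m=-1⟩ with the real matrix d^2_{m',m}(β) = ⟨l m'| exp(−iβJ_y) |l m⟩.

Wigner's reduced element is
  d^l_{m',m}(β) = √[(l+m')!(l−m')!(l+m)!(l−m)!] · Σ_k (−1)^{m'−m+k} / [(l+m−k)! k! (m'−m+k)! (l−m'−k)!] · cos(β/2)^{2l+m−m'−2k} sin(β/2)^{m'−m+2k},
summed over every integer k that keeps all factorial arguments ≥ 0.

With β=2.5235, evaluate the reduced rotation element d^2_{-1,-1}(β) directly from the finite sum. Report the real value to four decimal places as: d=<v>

d^2_{-1,-1}(β=2.5235) via Wigner's sum:
With c≡cos(β/2)=0.304150 and s≡sin(β/2)=0.952624, N=[1·6·1·6]^{1/2}=6.000000
k∈{0,1} keeps every argument non-negative
  k=0: (−1)^0·6.0000/(6)·0.3042^4·0.9526^0 = +0.008558
  k=1: (−1)^1·6.0000/(2)·0.3042^2·0.9526^2 = -0.251849
d^2_{-1,-1}(2.5235) = +0.008558 -0.251849 = -0.243292

d=-0.2433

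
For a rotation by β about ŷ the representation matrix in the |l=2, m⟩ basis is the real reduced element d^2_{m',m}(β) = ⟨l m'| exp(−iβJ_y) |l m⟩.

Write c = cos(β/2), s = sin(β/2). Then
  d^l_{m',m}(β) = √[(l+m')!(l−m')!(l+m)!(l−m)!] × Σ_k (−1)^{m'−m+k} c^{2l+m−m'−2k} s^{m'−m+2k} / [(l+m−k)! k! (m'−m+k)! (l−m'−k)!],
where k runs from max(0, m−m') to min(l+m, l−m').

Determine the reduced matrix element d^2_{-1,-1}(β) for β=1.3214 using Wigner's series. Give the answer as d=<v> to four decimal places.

d=-0.3157

d^2_{-1,-1}(β=1.3214) via Wigner's sum:
Half-angle: c=0.789563, s=0.613670. N=√(1·6·1·6)=6.000000
k∈{0,1} keeps every argument non-negative
  k=0: (−1)^0·6.0000/(6)·0.7896^4·0.6137^0 = +0.388639
  k=1: (−1)^1·6.0000/(2)·0.7896^2·0.6137^2 = -0.704310
d^2_{-1,-1}(1.3214) = +0.388639 -0.704310 = -0.315671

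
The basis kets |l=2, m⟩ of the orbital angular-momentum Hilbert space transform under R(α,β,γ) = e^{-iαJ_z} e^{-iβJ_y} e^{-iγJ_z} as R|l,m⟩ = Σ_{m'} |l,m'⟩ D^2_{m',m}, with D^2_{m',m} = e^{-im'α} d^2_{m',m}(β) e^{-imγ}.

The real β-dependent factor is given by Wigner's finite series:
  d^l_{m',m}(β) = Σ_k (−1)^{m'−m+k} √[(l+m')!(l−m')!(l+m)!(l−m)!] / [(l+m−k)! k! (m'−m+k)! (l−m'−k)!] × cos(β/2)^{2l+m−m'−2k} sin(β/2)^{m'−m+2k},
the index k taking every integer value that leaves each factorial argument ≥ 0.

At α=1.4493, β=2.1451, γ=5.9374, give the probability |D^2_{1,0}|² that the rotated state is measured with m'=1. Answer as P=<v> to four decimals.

Split into d^2_{1,0}(β=2.1451) × two z-phases.
With c≡cos(β/2)=0.477886 and s≡sin(β/2)=0.878422, N=[6·1·2·2]^{1/2}=4.898979
Admissible k: 0..1 (factorial args all ≥0)
  k=0: (−1)^1·4.8990/(2)·0.4779^3·0.8784^1 = -0.234829
  k=1: (−1)^2·4.8990/(2)·0.4779^1·0.8784^3 = +0.793431
d^2_{1,0}(2.1451) = -0.234829 +0.793431 = +0.558603
|D^2_{1,0}|² = |d^2_{1,0}(β)|² = (+0.558603)² = 0.312037 (the z-rotation phases have unit modulus)

P=0.3120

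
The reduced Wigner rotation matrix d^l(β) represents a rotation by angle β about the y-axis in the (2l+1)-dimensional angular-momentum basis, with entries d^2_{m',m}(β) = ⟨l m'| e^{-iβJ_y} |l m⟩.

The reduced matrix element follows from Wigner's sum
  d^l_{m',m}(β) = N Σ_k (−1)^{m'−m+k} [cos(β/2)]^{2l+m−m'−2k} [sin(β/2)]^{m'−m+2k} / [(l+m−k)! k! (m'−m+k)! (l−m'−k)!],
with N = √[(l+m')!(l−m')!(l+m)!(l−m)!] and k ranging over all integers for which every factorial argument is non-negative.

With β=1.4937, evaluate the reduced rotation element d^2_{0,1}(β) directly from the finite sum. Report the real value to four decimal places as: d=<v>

d=0.0940

d^2_{0,1}(β=1.4937) via Wigner's sum:
With c≡cos(β/2)=0.733832 and s≡sin(β/2)=0.679331, N=[2·2·6·1]^{1/2}=4.898979
k: max(0,(1)−(0))=1 … min(2+(1),2−(0))=2
  k=1: (−1)^0·4.8990/(2)·0.7338^3·0.6793^1 = +0.657578
  k=2: (−1)^1·4.8990/(2)·0.7338^1·0.6793^3 = -0.563529
d^2_{0,1}(1.4937) = +0.657578 -0.563529 = +0.094050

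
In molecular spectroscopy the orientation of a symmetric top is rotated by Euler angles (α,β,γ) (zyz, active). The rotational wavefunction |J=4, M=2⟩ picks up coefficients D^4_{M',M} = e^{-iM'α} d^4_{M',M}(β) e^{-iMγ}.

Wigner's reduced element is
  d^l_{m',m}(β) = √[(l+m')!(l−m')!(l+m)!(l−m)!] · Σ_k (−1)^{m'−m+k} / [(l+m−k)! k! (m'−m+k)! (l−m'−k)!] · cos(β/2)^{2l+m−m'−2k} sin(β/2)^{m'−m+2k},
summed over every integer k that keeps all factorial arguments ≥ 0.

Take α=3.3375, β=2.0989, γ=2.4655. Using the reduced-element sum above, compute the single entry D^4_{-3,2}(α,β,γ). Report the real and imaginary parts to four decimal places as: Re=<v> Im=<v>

First d^4_{-3,2}(β=2.0989), then the phase factors e^{-i(-3)α} and e^{-i(2)γ}:
c=cos(2.0989/2)=0.498048, s=sin(2.0989/2)=0.867149; N=√[1·5040·720·2]=2693.993318
k: max(0,(2)−(-3))=5 … min(4+(2),4−(-3))=6
  k=5: (−1)^0·2693.9933/(240)·0.4980^3·0.8671^5 = +0.679937
  k=6: (−1)^1·2693.9933/(720)·0.4980^1·0.8671^7 = -0.687057
d^4_{-3,2}(2.0989) = +0.679937 -0.687057 = -0.007120
D = (-0.832206-0.554467i)·(-0.007120)·(+0.216874+0.976200i) = -0.002569+0.006641i

Re=-0.0026 Im=0.0066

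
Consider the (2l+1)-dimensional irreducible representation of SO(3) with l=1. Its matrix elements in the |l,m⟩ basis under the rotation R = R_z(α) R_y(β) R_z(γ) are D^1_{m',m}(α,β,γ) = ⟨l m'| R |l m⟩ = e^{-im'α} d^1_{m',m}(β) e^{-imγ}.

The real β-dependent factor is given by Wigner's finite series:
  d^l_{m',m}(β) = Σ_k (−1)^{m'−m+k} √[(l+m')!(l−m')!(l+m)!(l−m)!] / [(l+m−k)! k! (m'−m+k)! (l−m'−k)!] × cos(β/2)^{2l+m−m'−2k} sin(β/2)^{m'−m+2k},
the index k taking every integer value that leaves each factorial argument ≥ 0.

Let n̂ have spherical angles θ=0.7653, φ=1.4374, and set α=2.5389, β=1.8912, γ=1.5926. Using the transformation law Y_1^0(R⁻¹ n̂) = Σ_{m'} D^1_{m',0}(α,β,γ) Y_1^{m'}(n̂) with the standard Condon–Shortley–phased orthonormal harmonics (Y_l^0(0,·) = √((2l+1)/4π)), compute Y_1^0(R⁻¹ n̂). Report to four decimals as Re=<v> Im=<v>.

Need the full column D^1_{m',0} for m'=−1..1 at α=2.5389, β=1.8912, γ=1.5926.
cos(β/2)=0.585256, sin(β/2)=0.810848
d^1_{-1,0}: single k=1 term ⇒ +0.671121;  D = -0.552878+0.380433i
d^1_{0,0}: k∈[0..1] ⇒ +0.342525 -0.657475 = -0.314950;  D = -0.314950+0.000000i
d^1_{1,0}: single k=0 term ⇒ -0.671121;  D = +0.552878+0.380433i
Y_1^{m'}(θ=0.7653,φ=1.4374) and Σ D·Y over m':
  (-0.5529+0.3804i)·(+0.0318-0.2372i)  (-0.3149+0.0000i)·(+0.3524+0.0000i)  (+0.5529+0.3804i)·(-0.0318-0.2372i)
Y_1^0(R⁻¹ n̂) = +0.034312+0.000000i

Re=0.0343 Im=0.0000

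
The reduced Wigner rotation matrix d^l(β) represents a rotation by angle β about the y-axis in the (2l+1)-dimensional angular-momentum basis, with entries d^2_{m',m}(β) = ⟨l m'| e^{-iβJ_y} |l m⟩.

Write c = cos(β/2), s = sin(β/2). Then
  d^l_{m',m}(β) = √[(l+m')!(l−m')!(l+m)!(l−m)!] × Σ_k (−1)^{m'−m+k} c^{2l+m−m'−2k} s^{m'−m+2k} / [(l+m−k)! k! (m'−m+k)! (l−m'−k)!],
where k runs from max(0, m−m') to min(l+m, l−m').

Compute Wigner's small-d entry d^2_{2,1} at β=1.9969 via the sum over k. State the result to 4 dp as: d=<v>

d^2_{2,1}(β=1.9969) via Wigner's sum:
Half-angle: c=0.541606, s=0.840633. N=√(24·1·6·1)=12.000000
Admissible k: 0..0 (factorial args all ≥0)
  k=0: (−1)^1·12.0000/(6)·0.5416^3·0.8406^1 = -0.267108
d^2_{2,1}(1.9969) = -0.267108

d=-0.2671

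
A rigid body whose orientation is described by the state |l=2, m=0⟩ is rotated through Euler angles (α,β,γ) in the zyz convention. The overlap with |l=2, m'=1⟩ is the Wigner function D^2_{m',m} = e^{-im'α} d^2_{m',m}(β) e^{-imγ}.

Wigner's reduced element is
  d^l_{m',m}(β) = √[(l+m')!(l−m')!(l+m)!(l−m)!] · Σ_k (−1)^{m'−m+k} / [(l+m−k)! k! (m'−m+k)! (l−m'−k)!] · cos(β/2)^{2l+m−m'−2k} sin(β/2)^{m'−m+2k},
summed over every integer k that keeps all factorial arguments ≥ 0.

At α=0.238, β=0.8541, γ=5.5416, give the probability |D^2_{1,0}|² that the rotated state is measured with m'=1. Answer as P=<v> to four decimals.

P=0.3680

Split into d^2_{1,0}(β=0.8541) × two z-phases.
Half-angle: c=0.910192, s=0.414188. N=√(6·1·2·2)=4.898979
k∈{0,1} keeps every argument non-negative
  k=0: (−1)^1·4.8990/(2)·0.9102^3·0.4142^1 = -0.765017
  k=1: (−1)^2·4.8990/(2)·0.9102^1·0.4142^3 = +0.158416
d^2_{1,0}(0.8541) = -0.765017 +0.158416 = -0.606601
|D^2_{1,0}|² = |d^2_{1,0}(β)|² = (-0.606601)² = 0.367965 (the z-rotation phases have unit modulus)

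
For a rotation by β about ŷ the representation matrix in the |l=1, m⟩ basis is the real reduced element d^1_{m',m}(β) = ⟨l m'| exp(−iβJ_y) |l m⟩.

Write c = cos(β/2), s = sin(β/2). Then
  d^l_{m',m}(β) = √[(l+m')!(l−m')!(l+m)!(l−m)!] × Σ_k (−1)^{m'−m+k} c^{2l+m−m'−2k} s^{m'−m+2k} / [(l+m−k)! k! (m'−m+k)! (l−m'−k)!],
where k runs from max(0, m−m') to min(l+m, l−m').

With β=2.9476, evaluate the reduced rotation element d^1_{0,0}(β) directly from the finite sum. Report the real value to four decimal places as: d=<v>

d^1_{0,0}(β=2.9476) via Wigner's sum:
Half-angle: c=0.096844, s=0.995300. N=√(1·1·1·1)=1.000000
Admissible k: 0..1 (factorial args all ≥0)
  k=0: (−1)^0·1.0000/(1)·0.0968^2·0.9953^0 = +0.009379
  k=1: (−1)^1·1.0000/(1)·0.0968^0·0.9953^2 = -0.990621
d^1_{0,0}(2.9476) = +0.009379 -0.990621 = -0.981242

d=-0.9812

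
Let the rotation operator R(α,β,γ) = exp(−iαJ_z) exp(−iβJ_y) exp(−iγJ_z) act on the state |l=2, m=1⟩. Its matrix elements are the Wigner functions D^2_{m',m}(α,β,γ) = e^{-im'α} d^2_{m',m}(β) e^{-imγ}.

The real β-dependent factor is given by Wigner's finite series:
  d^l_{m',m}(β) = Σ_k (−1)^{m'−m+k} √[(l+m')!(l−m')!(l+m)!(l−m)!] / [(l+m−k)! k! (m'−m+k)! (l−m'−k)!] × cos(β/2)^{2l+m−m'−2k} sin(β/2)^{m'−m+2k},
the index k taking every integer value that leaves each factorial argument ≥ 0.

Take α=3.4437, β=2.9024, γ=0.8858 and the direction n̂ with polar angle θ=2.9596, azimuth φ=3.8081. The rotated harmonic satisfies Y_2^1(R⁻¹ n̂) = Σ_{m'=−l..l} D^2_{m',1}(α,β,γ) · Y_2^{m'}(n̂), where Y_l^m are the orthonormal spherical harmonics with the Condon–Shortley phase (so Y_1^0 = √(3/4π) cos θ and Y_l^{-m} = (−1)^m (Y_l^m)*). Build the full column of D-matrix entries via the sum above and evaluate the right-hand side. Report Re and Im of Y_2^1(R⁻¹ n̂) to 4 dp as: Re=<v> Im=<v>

Re=-0.0719 Im=0.0095

Need the full column D^2_{m',1} for m'=−2..2 at α=3.4437, β=2.9024, γ=0.8858.
cos(β/2)=0.119311, sin(β/2)=0.992857
d^2_{-2,1}: single k=3 term ⇒ +0.233546;  D = +0.224348-0.064897i
d^2_{-1,1}: k∈[2..3] ⇒ +0.042098 -0.971732 = -0.929634;  D = +0.775718-0.512330i
d^2_{0,1}: k∈[1..2] ⇒ +0.004131 -0.286034 = -0.281903;  D = -0.178352+0.218312i
d^2_{1,1}: k∈[0..1] ⇒ +0.000203 -0.042098 = -0.041895;  D = +0.015652-0.038861i
d^2_{2,1}: single k=0 term ⇒ -0.003373;  D = -0.000272+0.003362i
Y_2^{m'}(θ=2.9596,φ=3.8081) and Σ D·Y over m':
  (+0.2243-0.0649i)·(+0.0030-0.0123i)  (+0.7757-0.5123i)·(+0.1081-0.0850i)  (-0.1784+0.2183i)·(+0.5998+0.0000i)  (+0.0157-0.0389i)·(-0.1081-0.0850i)  (-0.0003+0.0034i)·(+0.0030+0.0123i)
Y_2^1(R⁻¹ n̂) = -0.071855+0.009541i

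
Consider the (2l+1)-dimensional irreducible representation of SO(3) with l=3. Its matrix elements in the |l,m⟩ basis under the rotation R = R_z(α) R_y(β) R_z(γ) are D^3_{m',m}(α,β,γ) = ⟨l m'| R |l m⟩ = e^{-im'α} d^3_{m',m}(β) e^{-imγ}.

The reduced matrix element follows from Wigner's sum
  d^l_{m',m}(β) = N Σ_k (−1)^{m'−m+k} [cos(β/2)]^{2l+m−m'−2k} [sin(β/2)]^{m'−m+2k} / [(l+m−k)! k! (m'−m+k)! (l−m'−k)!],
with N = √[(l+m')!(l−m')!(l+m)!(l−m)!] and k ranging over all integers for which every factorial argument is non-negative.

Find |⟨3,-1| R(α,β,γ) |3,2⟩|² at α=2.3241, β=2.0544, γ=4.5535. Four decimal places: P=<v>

P=0.0410

D^3_{-1,2}(2.3241,2.0544,4.5535) = e^{-i·-1·2.3241}·d^3_{-1,2}(2.0544)·e^{-i·2·4.5535}. Compute d first:
Half-angle: c=0.517217, s=0.855854. N=√(2·24·120·1)=75.894664
Admissible k: 3..4 (factorial args all ≥0)
  k=3: (−1)^0·75.8947/(12)·0.5172^3·0.8559^3 = +0.548591
  k=4: (−1)^1·75.8947/(24)·0.5172^1·0.8559^5 = -0.751055
d^3_{-1,2}(2.0544) = +0.548591 -0.751055 = -0.202465
|D^3_{-1,2}|² = |d^3_{-1,2}(β)|² = (-0.202465)² = 0.040992 (the z-rotation phases have unit modulus)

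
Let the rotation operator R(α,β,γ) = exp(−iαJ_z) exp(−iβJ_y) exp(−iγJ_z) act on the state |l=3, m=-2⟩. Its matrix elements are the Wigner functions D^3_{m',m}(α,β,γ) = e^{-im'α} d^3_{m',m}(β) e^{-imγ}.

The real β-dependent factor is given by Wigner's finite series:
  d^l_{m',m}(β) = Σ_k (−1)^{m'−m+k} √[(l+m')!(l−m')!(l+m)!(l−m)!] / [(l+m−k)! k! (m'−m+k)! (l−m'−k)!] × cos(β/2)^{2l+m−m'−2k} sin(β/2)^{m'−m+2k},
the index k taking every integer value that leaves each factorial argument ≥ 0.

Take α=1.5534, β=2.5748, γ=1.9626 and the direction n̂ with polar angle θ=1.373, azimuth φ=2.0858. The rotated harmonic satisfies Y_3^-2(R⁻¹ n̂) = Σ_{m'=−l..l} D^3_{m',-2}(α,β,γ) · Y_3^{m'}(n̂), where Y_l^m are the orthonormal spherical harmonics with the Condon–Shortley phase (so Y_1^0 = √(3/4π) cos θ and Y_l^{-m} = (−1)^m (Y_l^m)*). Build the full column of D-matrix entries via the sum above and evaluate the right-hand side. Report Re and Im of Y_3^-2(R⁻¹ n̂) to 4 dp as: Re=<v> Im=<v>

Re=0.0812 Im=-0.2573

Need the full column D^3_{m',-2} for m'=−3..3 at α=1.5534, β=2.5748, γ=1.9626.
cos(β/2)=0.279618, sin(β/2)=0.960111
d^3_{-3,-2}: single k=1 term ⇒ +0.004020;  D = -0.002685+0.002992i
d^3_{-2,-2}: k∈[0..1] ⇒ +0.000478 -0.028176 = -0.027698;  D = -0.020288-0.018856i
d^3_{-1,-2}: k∈[0..1] ⇒ -0.005190 +0.122374 = +0.117185;  D = +0.081257-0.084437i
d^3_{0,-2}: k∈[0..1] ⇒ +0.030865 -0.363896 = -0.333031;  D = +0.235910+0.235067i
d^3_{1,-2}: k∈[0..1] ⇒ -0.122374 +0.721395 = +0.599021;  D = -0.430130+0.416910i
d^3_{2,-2}: k∈[0..1] ⇒ +0.332190 -0.783302 = -0.451112;  D = -0.308286-0.329336i
d^3_{3,-2}: single k=0 term ⇒ -0.558790;  D = -0.414528+0.374718i
Y_3^{m'}(θ=1.373,φ=2.0858) and Σ D·Y over m':
  (-0.0027+0.0030i)·(+0.3932+0.0101i)  (-0.0203-0.0189i)·(-0.0994+0.1655i)  (+0.0813-0.0844i)·(+0.1259+0.2225i)  (+0.2359+0.2351i)·(-0.2058+0.0000i)  (-0.4301+0.4169i)·(-0.1259+0.2225i)  (-0.3083-0.3293i)·(-0.0994-0.1655i)  (-0.4145+0.3747i)·(-0.3932+0.0101i)
Y_3^-2(R⁻¹ n̂) = +0.081217-0.257259i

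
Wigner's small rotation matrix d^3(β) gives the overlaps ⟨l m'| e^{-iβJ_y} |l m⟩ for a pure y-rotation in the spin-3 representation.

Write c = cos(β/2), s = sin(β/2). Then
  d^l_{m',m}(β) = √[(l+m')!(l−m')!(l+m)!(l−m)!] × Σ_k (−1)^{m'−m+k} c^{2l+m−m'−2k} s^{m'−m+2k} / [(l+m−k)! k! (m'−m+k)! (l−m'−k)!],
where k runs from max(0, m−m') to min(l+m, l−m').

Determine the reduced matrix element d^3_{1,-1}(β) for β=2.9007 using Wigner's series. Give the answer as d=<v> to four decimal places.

d=0.8464

d^3_{1,-1}(β=2.9007) via Wigner's sum:
c=cos(2.9007/2)=0.120155, s=sin(2.9007/2)=0.992755; N=√[24·2·2·24]=48.000000
k: max(0,(-1)−(1))=0 … min(3+(-1),3−(1))=2
  k=0: (−1)^2·48.0000/(8)·0.1202^4·0.9928^2 = +0.001233
  k=1: (−1)^3·48.0000/(6)·0.1202^2·0.9928^4 = -0.112187
  k=2: (−1)^4·48.0000/(48)·0.1202^0·0.9928^6 = +0.957310
d^3_{1,-1}(2.9007) = +0.001233 -0.112187 +0.957310 = +0.846355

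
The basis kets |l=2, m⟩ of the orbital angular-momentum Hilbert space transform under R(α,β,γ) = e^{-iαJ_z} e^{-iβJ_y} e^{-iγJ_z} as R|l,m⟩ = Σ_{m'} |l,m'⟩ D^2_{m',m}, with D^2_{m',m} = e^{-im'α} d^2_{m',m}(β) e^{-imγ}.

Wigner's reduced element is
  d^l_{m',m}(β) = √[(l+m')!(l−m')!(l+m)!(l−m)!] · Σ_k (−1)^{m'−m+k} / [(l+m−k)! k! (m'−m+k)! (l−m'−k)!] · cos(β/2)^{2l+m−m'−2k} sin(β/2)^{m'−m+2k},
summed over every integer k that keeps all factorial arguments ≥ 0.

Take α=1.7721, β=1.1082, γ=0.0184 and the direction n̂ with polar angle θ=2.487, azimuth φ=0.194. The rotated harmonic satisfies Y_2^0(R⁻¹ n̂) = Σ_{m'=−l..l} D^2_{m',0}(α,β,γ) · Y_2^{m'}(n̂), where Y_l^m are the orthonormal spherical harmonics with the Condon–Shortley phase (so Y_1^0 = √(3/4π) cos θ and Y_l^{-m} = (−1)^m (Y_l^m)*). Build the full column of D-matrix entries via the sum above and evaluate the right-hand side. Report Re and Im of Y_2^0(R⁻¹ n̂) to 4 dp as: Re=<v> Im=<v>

Re=-0.1941 Im=0.0000

Need the full column D^2_{m',0} for m'=−2..2 at α=1.7721, β=1.1082, γ=0.0184.
cos(β/2)=0.850374, sin(β/2)=0.526178
d^2_{-2,0}: single k=2 term ⇒ +0.490413;  D = -0.451200-0.192153i
d^2_{-1,0}: k∈[1..2] ⇒ +0.792572 -0.303448 = +0.489124;  D = -0.097799+0.479247i
d^2_{0,0}: k∈[0..2] ⇒ +0.522926 -0.800840 +0.076653 = -0.201261;  D = -0.201261+0.000000i
d^2_{1,0}: k∈[0..1] ⇒ -0.792572 +0.303448 = -0.489124;  D = +0.097799+0.479247i
d^2_{2,0}: single k=0 term ⇒ +0.490413;  D = -0.451200+0.192153i
Y_2^{m'}(θ=2.487,φ=0.194) and Σ D·Y over m':
  (-0.4512-0.1922i)·(+0.1325-0.0542i)  (-0.0978+0.4792i)·(-0.3661+0.0719i)  (-0.2013+0.0000i)·(+0.2801+0.0000i)  (+0.0978+0.4792i)·(+0.3661+0.0719i)  (-0.4512+0.1922i)·(+0.1325+0.0542i)
Y_2^0(R⁻¹ n̂) = -0.194122-0.000000i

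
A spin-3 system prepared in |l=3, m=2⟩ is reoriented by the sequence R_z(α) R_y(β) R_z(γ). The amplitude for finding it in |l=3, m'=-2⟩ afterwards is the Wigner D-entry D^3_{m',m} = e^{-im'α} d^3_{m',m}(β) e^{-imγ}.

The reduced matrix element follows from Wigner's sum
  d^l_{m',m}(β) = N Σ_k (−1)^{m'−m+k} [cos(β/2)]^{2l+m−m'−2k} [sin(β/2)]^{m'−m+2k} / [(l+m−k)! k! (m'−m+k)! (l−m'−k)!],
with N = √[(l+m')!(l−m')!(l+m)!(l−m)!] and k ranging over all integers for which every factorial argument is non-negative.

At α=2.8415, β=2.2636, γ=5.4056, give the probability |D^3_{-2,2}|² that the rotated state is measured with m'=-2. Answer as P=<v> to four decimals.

D^3_{-2,2}(2.8415,2.2636,5.4056) = e^{-i·-2·2.8415}·d^3_{-2,2}(2.2636)·e^{-i·2·5.4056}. Compute d first:
Half-angle: c=0.425031, s=0.905179. N=√(1·120·120·1)=120.000000
The bounds max(0,m−m')=4 and min(l+m,l−m')=5 give 2 terms
  k=4: (−1)^0·120.0000/(24)·0.4250^2·0.9052^4 = +0.606386
  k=5: (−1)^1·120.0000/(120)·0.4250^0·0.9052^6 = -0.550055
d^3_{-2,2}(2.2636) = +0.606386 -0.550055 = +0.056331
|D^3_{-2,2}|² = |d^3_{-2,2}(β)|² = (+0.056331)² = 0.003173 (the z-rotation phases have unit modulus)

P=0.0032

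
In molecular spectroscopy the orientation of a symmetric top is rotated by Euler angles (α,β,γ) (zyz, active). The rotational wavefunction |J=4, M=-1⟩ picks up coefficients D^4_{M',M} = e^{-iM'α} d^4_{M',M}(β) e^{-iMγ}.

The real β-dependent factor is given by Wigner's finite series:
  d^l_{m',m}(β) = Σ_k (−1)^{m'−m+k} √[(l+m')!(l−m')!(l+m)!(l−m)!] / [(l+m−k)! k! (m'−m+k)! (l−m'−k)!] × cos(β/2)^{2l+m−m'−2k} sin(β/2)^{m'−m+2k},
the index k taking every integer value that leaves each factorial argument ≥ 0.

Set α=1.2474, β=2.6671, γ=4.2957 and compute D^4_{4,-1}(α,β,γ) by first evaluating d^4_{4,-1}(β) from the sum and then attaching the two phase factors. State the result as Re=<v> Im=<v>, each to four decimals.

Re=-0.0648 Im=0.0539

D^4_{4,-1}(1.2474,2.6671,4.2957) = e^{-i·4·1.2474}·d^4_{4,-1}(2.6671)·e^{-i·-1·4.2957}. Compute d first:
Half-angle: c=0.235027, s=0.971989. N=√(40320·1·6·120)=5387.986637
The bounds max(0,m−m')=0 and min(l+m,l−m')=0 give 1 term
  k=0: (−1)^5·5387.9866/(720)·0.2350^3·0.9720^5 = -0.084286
d^4_{4,-1}(2.6671) = -0.084286
Phases: e^{-i·(4)·1.2474}=+0.273674+0.961822i, e^{-i·(-1)·4.2957}=-0.404735-0.914434i ⇒ D=-0.064795+0.053904i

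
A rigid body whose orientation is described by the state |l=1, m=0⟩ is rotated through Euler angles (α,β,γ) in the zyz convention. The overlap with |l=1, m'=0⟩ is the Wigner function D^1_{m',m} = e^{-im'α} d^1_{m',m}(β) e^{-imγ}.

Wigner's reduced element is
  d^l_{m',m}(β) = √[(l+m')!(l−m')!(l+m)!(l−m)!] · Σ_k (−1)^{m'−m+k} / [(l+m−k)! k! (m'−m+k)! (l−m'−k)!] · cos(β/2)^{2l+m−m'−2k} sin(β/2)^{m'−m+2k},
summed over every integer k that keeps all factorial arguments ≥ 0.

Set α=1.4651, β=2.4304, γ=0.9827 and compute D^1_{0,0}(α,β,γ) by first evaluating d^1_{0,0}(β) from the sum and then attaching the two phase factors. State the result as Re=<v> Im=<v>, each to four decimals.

Split into d^1_{0,0}(β=2.4304) × two z-phases.
Half-angle: c=0.348149, s=0.937439. N=√(1·1·1·1)=1.000000
k∈{0,1} keeps every argument non-negative
  k=0: (−1)^0·1.0000/(1)·0.3481^2·0.9374^0 = +0.121208
  k=1: (−1)^1·1.0000/(1)·0.3481^0·0.9374^2 = -0.878792
d^1_{0,0}(2.4304) = +0.121208 -0.878792 = -0.757584
D = (+1.000000+0.000000i)·(-0.757584)·(+1.000000+0.000000i) = -0.757584+0.000000i

Re=-0.7576 Im=0.0000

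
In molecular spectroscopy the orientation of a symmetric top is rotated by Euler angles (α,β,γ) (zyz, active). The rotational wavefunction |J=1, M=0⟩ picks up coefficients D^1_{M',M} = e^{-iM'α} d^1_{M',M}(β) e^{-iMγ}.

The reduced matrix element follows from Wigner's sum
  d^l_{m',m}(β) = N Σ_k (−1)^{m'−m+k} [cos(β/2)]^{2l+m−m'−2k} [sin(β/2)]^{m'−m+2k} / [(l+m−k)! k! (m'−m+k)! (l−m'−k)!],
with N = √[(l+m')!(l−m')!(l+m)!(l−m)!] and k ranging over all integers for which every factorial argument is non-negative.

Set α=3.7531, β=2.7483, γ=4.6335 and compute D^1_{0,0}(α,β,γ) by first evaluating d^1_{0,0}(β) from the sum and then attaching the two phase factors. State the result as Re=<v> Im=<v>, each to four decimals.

Re=-0.9237 Im=0.0000

D^1_{0,0}(3.7531,2.7483,4.6335) = e^{-i·0·3.7531}·d^1_{0,0}(2.7483)·e^{-i·0·4.6335}. Compute d first:
Half-angle: c=0.195381, s=0.980727. N=√(1·1·1·1)=1.000000
k: max(0,(0)−(0))=0 … min(1+(0),1−(0))=1
  k=0: (−1)^0·1.0000/(1)·0.1954^2·0.9807^0 = +0.038174
  k=1: (−1)^1·1.0000/(1)·0.1954^0·0.9807^2 = -0.961826
d^1_{0,0}(2.7483) = +0.038174 -0.961826 = -0.923652
Attach z-rotation phases: D = e^{-i(0)(3.7531)}·(-0.923652)·e^{-i(0)(4.6335)} = -0.923652+0.000000i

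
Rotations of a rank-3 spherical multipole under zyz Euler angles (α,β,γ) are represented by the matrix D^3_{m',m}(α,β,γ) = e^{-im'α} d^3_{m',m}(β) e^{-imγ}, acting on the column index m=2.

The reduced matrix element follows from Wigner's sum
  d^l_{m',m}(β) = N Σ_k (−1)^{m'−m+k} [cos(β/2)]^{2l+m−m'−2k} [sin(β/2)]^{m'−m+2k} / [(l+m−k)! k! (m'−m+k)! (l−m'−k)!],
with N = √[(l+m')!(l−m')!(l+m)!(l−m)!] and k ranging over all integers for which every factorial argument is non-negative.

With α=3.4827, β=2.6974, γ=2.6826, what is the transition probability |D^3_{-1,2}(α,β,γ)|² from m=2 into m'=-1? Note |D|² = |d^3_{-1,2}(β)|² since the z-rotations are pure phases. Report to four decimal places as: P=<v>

D^3_{-1,2}(3.4827,2.6974,2.6826) = e^{-i·-1·3.4827}·d^3_{-1,2}(2.6974)·e^{-i·2·2.6826}. Compute d first:
c=cos(2.6974/2)=0.220275, s=sin(2.6974/2)=0.975438; N=√[2·24·120·1]=75.894664
k∈{3,4} keeps every argument non-negative
  k=3: (−1)^0·75.8947/(12)·0.2203^3·0.9754^3 = +0.062737
  k=4: (−1)^1·75.8947/(24)·0.2203^1·0.9754^5 = -0.615125
d^3_{-1,2}(2.6974) = +0.062737 -0.615125 = -0.552388
|D^3_{-1,2}|² = |d^3_{-1,2}(β)|² = (-0.552388)² = 0.305132 (the z-rotation phases have unit modulus)

P=0.3051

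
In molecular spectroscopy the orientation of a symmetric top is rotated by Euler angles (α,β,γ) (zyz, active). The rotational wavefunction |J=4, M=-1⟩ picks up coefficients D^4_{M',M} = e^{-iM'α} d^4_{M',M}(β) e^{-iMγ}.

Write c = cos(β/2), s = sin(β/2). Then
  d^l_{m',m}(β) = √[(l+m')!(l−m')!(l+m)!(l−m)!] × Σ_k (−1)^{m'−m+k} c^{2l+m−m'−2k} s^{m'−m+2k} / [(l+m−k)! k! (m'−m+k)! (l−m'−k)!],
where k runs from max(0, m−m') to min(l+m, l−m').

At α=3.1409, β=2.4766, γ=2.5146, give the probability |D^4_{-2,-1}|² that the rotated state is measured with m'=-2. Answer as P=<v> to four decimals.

Split into d^4_{-2,-1}(β=2.4766) × two z-phases.
Half-angle: c=0.326404, s=0.945230. N=√(2·720·6·120)=1018.233765
The bounds max(0,m−m')=1 and min(l+m,l−m')=3 give 3 terms
  k=1: (−1)^0·1018.2338/(240)·0.3264^7·0.9452^1 = +0.001583
  k=2: (−1)^1·1018.2338/(48)·0.3264^5·0.9452^3 = -0.066373
  k=3: (−1)^2·1018.2338/(72)·0.3264^3·0.9452^5 = +0.371081
d^4_{-2,-1}(2.4766) = +0.001583 -0.066373 +0.371081 = +0.306290
|D^4_{-2,-1}|² = |d^4_{-2,-1}(β)|² = (+0.306290)² = 0.093814 (the z-rotation phases have unit modulus)

P=0.0938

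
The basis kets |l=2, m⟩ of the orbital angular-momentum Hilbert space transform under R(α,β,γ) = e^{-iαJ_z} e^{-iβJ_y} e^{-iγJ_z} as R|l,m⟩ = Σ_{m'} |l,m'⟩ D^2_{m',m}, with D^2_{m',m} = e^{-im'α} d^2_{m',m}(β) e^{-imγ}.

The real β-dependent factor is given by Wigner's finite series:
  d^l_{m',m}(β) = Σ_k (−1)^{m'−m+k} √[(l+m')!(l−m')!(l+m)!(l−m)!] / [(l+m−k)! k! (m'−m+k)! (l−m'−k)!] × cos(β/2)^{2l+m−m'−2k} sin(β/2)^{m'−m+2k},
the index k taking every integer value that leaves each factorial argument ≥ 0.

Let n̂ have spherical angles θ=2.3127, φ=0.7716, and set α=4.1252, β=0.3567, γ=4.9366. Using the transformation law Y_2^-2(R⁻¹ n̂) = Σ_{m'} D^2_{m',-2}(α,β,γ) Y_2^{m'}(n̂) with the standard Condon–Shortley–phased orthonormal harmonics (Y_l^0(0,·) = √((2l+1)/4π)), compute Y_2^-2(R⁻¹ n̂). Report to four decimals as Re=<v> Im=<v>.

Re=-0.0360 Im=-0.0757

Need the full column D^2_{m',-2} for m'=−2..2 at α=4.1252, β=0.3567, γ=4.9366.
cos(β/2)=0.984138, sin(β/2)=0.177406
d^2_{-2,-2}: single k=0 term ⇒ +0.938045;  D = +0.701531-0.622722i
d^2_{-1,-2}: single k=0 term ⇒ -0.338194;  D = -0.046780-0.334943i
d^2_{0,-2}: single k=0 term ⇒ +0.074666;  D = -0.067284-0.032371i
d^2_{1,-2}: single k=0 term ⇒ -0.010990;  D = -0.009453+0.005605i
d^2_{2,-2}: single k=0 term ⇒ +0.000991;  D = -0.000051+0.000989i
Y_2^{m'}(θ=2.3127,φ=0.7716) and Σ D·Y over m':
  (+0.7015-0.6227i)·(+0.0058-0.2098i)  (-0.0468-0.3349i)·(-0.2758+0.2683i)  (-0.0673-0.0324i)·(+0.1166+0.0000i)  (-0.0095+0.0056i)·(+0.2758+0.2683i)  (-0.0001+0.0010i)·(+0.0058+0.2098i)
Y_2^-2(R⁻¹ n̂) = -0.035994-0.075748i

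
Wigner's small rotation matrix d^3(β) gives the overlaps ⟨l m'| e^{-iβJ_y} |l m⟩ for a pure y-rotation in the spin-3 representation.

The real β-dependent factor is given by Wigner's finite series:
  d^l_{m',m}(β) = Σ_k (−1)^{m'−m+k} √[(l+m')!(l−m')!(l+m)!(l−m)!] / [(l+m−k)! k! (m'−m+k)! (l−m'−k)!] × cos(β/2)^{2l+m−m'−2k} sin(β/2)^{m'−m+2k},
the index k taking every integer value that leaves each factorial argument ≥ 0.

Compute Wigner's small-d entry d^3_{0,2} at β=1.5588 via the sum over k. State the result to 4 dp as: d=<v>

d=0.0164

d^3_{0,2}(β=1.5588) via Wigner's sum:
c=cos(1.5588/2)=0.711335, s=sin(1.5588/2)=0.702853; N=√[6·6·120·1]=65.726707
Admissible k: 2..3 (factorial args all ≥0)
  k=2: (−1)^0·65.7267/(12)·0.7113^4·0.7029^2 = +0.692767
  k=3: (−1)^1·65.7267/(12)·0.7113^2·0.7029^4 = -0.676343
d^3_{0,2}(1.5588) = +0.692767 -0.676343 = +0.016424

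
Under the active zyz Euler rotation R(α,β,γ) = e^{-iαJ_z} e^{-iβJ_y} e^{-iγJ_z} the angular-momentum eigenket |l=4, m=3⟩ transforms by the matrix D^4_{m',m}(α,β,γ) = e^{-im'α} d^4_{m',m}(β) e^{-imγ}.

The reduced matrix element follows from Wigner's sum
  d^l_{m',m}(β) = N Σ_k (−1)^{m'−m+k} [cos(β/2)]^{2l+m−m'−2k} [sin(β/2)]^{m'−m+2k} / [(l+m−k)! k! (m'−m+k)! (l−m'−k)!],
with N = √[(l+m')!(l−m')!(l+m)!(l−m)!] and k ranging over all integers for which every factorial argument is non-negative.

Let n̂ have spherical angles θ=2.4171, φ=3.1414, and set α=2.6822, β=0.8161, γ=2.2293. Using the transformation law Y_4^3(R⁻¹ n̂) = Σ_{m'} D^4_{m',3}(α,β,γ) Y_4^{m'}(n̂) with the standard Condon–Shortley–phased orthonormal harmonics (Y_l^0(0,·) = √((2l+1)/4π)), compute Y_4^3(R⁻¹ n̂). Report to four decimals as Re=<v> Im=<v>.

Need the full column D^4_{m',3} for m'=−4..4 at α=2.6822, β=0.8161, γ=2.2293.
cos(β/2)=0.917896, sin(β/2)=0.396820
d^4_{-4,3}: single k=7 term ⇒ +0.004022;  D = -0.002503-0.003149i
d^4_{-3,3}: k∈[6..7] ⇒ +0.023028 -0.000615 = +0.022413;  D = +0.004718+0.021911i
d^4_{-2,3}: k∈[5..6] ⇒ +0.085415 -0.005321 = +0.080094;  D = +0.019606-0.077657i
d^4_{-1,3}: k∈[4..5] ⇒ +0.232846 -0.026111 = +0.206735;  D = -0.134237+0.157225i
d^4_{0,3}: k∈[3..4] ⇒ +0.481741 -0.090035 = +0.391705;  D = +0.360061-0.154237i
d^4_{1,3}: k∈[2..3] ⇒ +0.747515 -0.232846 = +0.514669;  D = -0.513900-0.028127i
d^4_{2,3}: k∈[1..2] ⇒ +0.815105 -0.457020 = +0.358085;  D = +0.311803+0.176080i
d^4_{3,3}: k∈[0..1] ⇒ +0.503906 -0.659246 = -0.155340;  D = +0.087369+0.128441i
d^4_{4,3}: single k=0 term ⇒ -0.616161;  D = -0.084724-0.610308i
Y_4^{m'}(θ=2.4171,φ=3.1414) and Σ D·Y over m':
  (-0.0025-0.0031i)·(+0.0854+0.0001i)  (+0.0047+0.0219i)·(+0.2729+0.0002i)  (+0.0196-0.0777i)·(+0.4298+0.0002i)  (-0.1342+0.1572i)·(+0.2172+0.0000i)  (+0.3601-0.1542i)·(-0.2980+0.0000i)  (-0.5139-0.0281i)·(-0.2172+0.0000i)  (+0.3118+0.1761i)·(+0.4298-0.0002i)  (+0.0874+0.1284i)·(-0.2729+0.0002i)  (-0.0847-0.6103i)·(+0.0854-0.0001i)
Y_4^3(R⁻¹ n̂) = +0.087606+0.047035i

Re=0.0876 Im=0.0470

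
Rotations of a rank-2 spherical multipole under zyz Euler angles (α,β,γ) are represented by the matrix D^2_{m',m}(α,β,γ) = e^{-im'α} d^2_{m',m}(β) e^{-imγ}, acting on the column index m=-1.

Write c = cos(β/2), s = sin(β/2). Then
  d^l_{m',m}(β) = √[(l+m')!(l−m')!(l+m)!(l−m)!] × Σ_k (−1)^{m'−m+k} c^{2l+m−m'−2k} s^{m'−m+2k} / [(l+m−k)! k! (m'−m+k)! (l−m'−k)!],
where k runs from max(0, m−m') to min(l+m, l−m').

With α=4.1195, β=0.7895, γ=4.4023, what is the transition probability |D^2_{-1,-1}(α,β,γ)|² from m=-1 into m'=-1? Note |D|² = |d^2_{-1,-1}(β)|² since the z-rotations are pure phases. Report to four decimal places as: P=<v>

Split into d^2_{-1,-1}(β=0.7895) × two z-phases.
c=cos(0.7895/2)=0.923093, s=sin(0.7895/2)=0.384577; N=√[1·6·1·6]=6.000000
k: max(0,(-1)−(-1))=0 … min(2+(-1),2−(-1))=1
  k=0: (−1)^0·6.0000/(6)·0.9231^4·0.3846^0 = +0.726075
  k=1: (−1)^1·6.0000/(2)·0.9231^2·0.3846^2 = -0.378076
d^2_{-1,-1}(0.7895) = +0.726075 -0.378076 = +0.347998
|D^2_{-1,-1}|² = |d^2_{-1,-1}(β)|² = (+0.347998)² = 0.121103 (the z-rotation phases have unit modulus)

P=0.1211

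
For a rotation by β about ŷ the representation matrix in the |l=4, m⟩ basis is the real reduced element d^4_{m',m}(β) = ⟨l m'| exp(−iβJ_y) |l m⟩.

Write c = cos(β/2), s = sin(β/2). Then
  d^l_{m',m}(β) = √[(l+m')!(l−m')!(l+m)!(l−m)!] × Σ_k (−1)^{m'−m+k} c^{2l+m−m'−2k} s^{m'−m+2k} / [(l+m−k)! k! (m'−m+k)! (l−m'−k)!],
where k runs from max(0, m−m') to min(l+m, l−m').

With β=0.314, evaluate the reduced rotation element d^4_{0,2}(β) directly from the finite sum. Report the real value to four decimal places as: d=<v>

d^4_{0,2}(β=0.314) via Wigner's sum:
With c≡cos(β/2)=0.987701 and s≡sin(β/2)=0.156356, N=[24·24·720·2]^{1/2}=910.735966
The bounds max(0,m−m')=2 and min(l+m,l−m')=4 give 3 terms
  k=2: (−1)^0·910.7360/(96)·0.9877^6·0.1564^2 = +0.215329
  k=3: (−1)^1·910.7360/(36)·0.9877^4·0.1564^4 = -0.014390
  k=4: (−1)^2·910.7360/(96)·0.9877^2·0.1564^6 = +0.000135
d^4_{0,2}(0.314) = +0.215329 -0.014390 +0.000135 = +0.201074

d=0.2011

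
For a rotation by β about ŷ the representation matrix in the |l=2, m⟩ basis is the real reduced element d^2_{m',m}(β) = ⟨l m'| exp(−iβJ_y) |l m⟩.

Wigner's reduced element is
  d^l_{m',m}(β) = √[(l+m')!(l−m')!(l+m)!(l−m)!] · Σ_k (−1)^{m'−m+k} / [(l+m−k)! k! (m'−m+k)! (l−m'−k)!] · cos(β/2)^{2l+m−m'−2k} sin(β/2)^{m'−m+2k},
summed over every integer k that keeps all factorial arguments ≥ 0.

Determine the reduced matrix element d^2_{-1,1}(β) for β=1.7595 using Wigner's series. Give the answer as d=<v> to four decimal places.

d^2_{-1,1}(β=1.7595) via Wigner's sum:
Half-angle: c=0.637344, s=0.770580. N=√(1·6·6·1)=6.000000
k∈{2,3} keeps every argument non-negative
  k=2: (−1)^0·6.0000/(2)·0.6373^2·0.7706^2 = +0.723609
  k=3: (−1)^1·6.0000/(6)·0.6373^0·0.7706^4 = -0.352590
d^2_{-1,1}(1.7595) = +0.723609 -0.352590 = +0.371019

d=0.3710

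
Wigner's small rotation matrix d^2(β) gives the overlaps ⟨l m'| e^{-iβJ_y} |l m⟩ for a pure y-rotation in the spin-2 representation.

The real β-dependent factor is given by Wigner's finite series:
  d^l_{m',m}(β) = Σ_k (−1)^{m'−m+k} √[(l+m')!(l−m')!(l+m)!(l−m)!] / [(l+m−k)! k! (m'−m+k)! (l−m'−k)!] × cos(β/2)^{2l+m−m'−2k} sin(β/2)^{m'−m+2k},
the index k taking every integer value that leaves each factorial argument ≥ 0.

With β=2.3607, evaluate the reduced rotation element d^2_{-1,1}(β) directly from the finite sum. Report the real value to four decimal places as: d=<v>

d^2_{-1,1}(β=2.3607) via Wigner's sum:
Half-angle: c=0.380601, s=0.924739. N=√(1·6·6·1)=6.000000
Admissible k: 2..3 (factorial args all ≥0)
  k=2: (−1)^0·6.0000/(2)·0.3806^2·0.9247^2 = +0.371621
  k=3: (−1)^1·6.0000/(6)·0.3806^0·0.9247^4 = -0.731269
d^2_{-1,1}(2.3607) = +0.371621 -0.731269 = -0.359648

d=-0.3596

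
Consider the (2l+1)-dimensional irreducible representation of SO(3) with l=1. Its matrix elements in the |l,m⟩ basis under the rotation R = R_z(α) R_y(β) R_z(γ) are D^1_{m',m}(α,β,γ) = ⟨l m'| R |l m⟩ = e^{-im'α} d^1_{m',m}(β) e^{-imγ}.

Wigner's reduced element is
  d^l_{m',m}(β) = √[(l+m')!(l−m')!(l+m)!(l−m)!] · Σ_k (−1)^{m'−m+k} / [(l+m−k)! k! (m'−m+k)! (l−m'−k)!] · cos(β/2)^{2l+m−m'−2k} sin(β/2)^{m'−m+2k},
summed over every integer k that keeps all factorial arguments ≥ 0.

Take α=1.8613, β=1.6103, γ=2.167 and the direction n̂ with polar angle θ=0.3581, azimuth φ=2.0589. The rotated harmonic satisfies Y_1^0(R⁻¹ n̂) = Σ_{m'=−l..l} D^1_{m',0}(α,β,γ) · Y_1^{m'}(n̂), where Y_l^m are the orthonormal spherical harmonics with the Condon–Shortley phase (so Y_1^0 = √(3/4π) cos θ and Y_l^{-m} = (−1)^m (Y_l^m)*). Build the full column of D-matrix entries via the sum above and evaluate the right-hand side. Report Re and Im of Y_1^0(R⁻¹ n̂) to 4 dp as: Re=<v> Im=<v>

Need the full column D^1_{m',0} for m'=−1..1 at α=1.8613, β=1.6103, γ=2.167.
cos(β/2)=0.693003, sin(β/2)=0.720935
d^1_{-1,0}: single k=1 term ⇒ +0.706555;  D = -0.202382+0.676950i
d^1_{0,0}: k∈[0..1] ⇒ +0.480253 -0.519747 = -0.039493;  D = -0.039493+0.000000i
d^1_{1,0}: single k=0 term ⇒ -0.706555;  D = +0.202382+0.676950i
Y_1^{m'}(θ=0.3581,φ=2.0589) and Σ D·Y over m':
  (-0.2024+0.6770i)·(-0.0568-0.1070i)  (-0.0395+0.0000i)·(+0.4576+0.0000i)  (+0.2024+0.6770i)·(+0.0568-0.1070i)
Y_1^0(R⁻¹ n̂) = +0.149717+0.000000i

Re=0.1497 Im=0.0000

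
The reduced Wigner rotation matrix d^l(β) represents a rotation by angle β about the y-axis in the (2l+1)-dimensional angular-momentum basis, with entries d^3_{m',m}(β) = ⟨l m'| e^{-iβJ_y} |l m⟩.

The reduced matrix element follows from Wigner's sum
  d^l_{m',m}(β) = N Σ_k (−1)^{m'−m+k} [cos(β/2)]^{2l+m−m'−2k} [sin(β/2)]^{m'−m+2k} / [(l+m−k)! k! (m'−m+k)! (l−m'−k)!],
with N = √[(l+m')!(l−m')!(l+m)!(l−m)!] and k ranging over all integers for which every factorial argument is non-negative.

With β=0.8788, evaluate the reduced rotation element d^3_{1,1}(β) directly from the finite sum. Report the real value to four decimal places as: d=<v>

d=-0.2608

d^3_{1,1}(β=0.8788) via Wigner's sum:
With c≡cos(β/2)=0.905007 and s≡sin(β/2)=0.425397, N=[24·2·24·2]^{1/2}=48.000000
k: max(0,(1)−(1))=0 … min(3+(1),3−(1))=2
  k=0: (−1)^0·48.0000/(48)·0.9050^6·0.4254^0 = +0.549429
  k=1: (−1)^1·48.0000/(6)·0.9050^4·0.4254^2 = -0.971149
  k=2: (−1)^2·48.0000/(8)·0.9050^2·0.4254^4 = +0.160928
d^3_{1,1}(0.8788) = +0.549429 -0.971149 +0.160928 = -0.260792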